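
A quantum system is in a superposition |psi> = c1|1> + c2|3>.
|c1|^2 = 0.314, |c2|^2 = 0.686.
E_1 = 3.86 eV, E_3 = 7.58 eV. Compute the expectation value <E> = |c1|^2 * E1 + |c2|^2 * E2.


<E> = |c1|^2 * E1 + |c2|^2 * E2
= 0.314 * 3.86 + 0.686 * 7.58
= 1.212 + 5.1999
= 6.4119 eV

6.4119


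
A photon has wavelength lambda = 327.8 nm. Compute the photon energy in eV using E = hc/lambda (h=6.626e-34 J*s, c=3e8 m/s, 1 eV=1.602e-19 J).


E = hc / lambda
= (6.626e-34)(3e8) / (327.8e-9)
= 1.9878e-25 / 3.2780e-07
= 6.0641e-19 J
Converting to eV: 6.0641e-19 / 1.602e-19
= 3.7853 eV

3.7853


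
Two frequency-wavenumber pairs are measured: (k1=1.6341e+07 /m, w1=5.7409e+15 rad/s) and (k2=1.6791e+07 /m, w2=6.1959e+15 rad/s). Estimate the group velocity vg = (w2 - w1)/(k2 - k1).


vg = (w2 - w1) / (k2 - k1)
= (6.1959e+15 - 5.7409e+15) / (1.6791e+07 - 1.6341e+07)
= 4.5500e+14 / 4.5000e+05
= 1.0111e+09 m/s

1.0111e+09


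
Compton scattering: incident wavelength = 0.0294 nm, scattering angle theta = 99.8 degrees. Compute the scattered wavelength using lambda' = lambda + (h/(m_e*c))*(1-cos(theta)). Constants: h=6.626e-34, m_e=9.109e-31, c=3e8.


Compton wavelength: h/(m_e*c) = 2.4247e-12 m
d_lambda = 2.4247e-12 * (1 - cos(99.8 deg))
= 2.4247e-12 * 1.170209
= 2.8374e-12 m = 0.002837 nm
lambda' = 0.0294 + 0.002837
= 0.032237 nm

0.032237


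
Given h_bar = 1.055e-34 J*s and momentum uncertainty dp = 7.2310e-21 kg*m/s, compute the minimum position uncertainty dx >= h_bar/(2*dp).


dx = h_bar / (2 * dp)
= 1.055e-34 / (2 * 7.2310e-21)
= 1.055e-34 / 1.4462e-20
= 7.2950e-15 m

7.2950e-15


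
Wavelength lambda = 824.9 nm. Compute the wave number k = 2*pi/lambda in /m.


k = 2 * pi / lambda
= 6.2832 / (824.9e-9)
= 6.2832 / 8.2490e-07
= 7.6169e+06 /m

7.6169e+06


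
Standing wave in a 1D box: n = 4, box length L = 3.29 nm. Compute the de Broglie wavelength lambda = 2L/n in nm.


lambda = 2L / n
= 2 * 3.29 / 4
= 6.58 / 4
= 1.645 nm

1.645


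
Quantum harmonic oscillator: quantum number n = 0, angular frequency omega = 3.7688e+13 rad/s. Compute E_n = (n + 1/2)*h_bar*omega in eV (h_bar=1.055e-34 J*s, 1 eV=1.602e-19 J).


E = (n + 1/2) * h_bar * omega
= (0 + 0.5) * 1.055e-34 * 3.7688e+13
= 0.5 * 3.9761e-21
= 1.9880e-21 J
= 0.0124 eV

0.0124


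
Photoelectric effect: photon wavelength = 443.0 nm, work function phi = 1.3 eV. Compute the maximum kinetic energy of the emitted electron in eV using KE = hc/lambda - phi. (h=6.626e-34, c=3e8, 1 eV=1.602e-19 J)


E_photon = hc / lambda
= (6.626e-34)(3e8) / (443.0e-9)
= 4.4871e-19 J
= 2.801 eV
KE = E_photon - phi
= 2.801 - 1.3
= 1.501 eV

1.501


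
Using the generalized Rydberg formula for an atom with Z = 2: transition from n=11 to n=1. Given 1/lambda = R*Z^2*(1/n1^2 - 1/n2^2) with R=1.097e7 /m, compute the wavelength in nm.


1/lambda = R * Z^2 * (1/n1^2 - 1/n2^2)
= 1.097e7 * 2^2 * (1/1^2 - 1/11^2)
= 1.097e7 * 4 * (1.0 - 0.008264)
= 4.3517e+07 /m
lambda = 1 / 4.3517e+07
= 22.9793 nm

22.9793


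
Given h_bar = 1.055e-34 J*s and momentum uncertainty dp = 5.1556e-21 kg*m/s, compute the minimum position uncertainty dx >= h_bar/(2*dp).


dx = h_bar / (2 * dp)
= 1.055e-34 / (2 * 5.1556e-21)
= 1.055e-34 / 1.0311e-20
= 1.0232e-14 m

1.0232e-14


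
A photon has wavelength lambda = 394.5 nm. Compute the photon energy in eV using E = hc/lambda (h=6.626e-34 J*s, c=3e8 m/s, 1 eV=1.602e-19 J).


E = hc / lambda
= (6.626e-34)(3e8) / (394.5e-9)
= 1.9878e-25 / 3.9450e-07
= 5.0388e-19 J
Converting to eV: 5.0388e-19 / 1.602e-19
= 3.1453 eV

3.1453


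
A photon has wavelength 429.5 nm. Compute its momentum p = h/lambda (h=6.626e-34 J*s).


p = h / lambda
= 6.626e-34 / (429.5e-9)
= 6.626e-34 / 4.2950e-07
= 1.5427e-27 kg*m/s

1.5427e-27


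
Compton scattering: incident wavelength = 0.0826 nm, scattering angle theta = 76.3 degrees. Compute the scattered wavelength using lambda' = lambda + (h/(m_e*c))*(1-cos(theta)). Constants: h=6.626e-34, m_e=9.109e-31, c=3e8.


Compton wavelength: h/(m_e*c) = 2.4247e-12 m
d_lambda = 2.4247e-12 * (1 - cos(76.3 deg))
= 2.4247e-12 * 0.763162
= 1.8504e-12 m = 0.00185 nm
lambda' = 0.0826 + 0.00185
= 0.08445 nm

0.08445


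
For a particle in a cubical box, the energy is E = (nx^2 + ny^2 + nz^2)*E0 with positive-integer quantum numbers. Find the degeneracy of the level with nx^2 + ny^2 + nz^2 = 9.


Enumerate all (nx, ny, nz) with nx^2 + ny^2 + nz^2 = 9:
(1,2,2)
(2,1,2)
(2,2,1)
Total degeneracy = 3

3


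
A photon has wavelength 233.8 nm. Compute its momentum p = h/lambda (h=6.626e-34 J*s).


p = h / lambda
= 6.626e-34 / (233.8e-9)
= 6.626e-34 / 2.3380e-07
= 2.8340e-27 kg*m/s

2.8340e-27


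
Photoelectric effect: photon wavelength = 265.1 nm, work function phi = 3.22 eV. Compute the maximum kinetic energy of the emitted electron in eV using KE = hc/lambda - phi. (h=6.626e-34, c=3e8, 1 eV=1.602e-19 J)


E_photon = hc / lambda
= (6.626e-34)(3e8) / (265.1e-9)
= 7.4983e-19 J
= 4.6806 eV
KE = E_photon - phi
= 4.6806 - 3.22
= 1.4606 eV

1.4606


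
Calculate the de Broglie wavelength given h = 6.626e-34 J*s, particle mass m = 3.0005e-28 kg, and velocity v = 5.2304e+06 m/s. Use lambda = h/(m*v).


lambda = h / (m * v)
= 6.626e-34 / (3.0005e-28 * 5.2304e+06)
= 6.626e-34 / 1.5694e-21
= 4.2220e-13 m

4.2220e-13


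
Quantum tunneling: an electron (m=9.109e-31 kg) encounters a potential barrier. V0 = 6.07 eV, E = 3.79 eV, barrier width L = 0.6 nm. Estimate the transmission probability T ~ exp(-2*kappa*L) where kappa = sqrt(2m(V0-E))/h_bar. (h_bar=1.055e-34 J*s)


V0 - E = 2.28 eV = 3.6526e-19 J
kappa = sqrt(2 * m * (V0-E)) / h_bar
= sqrt(2 * 9.109e-31 * 3.6526e-19) / 1.055e-34
= 7.7321e+09 /m
2*kappa*L = 2 * 7.7321e+09 * 0.6e-9
= 9.2785
T = exp(-9.2785) = 9.341105e-05

9.341105e-05


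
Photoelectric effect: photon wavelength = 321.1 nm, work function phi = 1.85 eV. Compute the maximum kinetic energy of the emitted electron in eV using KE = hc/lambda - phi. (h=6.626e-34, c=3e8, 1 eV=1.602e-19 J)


E_photon = hc / lambda
= (6.626e-34)(3e8) / (321.1e-9)
= 6.1906e-19 J
= 3.8643 eV
KE = E_photon - phi
= 3.8643 - 1.85
= 2.0143 eV

2.0143


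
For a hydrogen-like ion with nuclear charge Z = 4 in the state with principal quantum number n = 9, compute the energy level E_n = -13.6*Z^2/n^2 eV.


E_n = -13.6 * Z^2 / n^2
= -13.6 * 4^2 / 9^2
= -13.6 * 16 / 81
= -2.6864 eV

-2.6864


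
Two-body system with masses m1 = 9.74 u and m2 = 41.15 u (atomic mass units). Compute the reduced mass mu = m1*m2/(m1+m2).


mu = m1 * m2 / (m1 + m2)
= 9.74 * 41.15 / (9.74 + 41.15)
= 400.801 / 50.89
= 7.8758 u

7.8758


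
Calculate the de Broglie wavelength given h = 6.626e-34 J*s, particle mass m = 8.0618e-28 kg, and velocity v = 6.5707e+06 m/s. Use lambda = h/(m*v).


lambda = h / (m * v)
= 6.626e-34 / (8.0618e-28 * 6.5707e+06)
= 6.626e-34 / 5.2972e-21
= 1.2509e-13 m

1.2509e-13


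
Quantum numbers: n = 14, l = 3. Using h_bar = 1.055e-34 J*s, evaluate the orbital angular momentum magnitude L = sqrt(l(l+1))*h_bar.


L = sqrt(l*(l+1)) * h_bar
= sqrt(3 * 4) * 1.055e-34
= sqrt(12) * 1.055e-34
= 3.4641 * 1.055e-34
= 3.6546e-34 J*s

3.6546e-34


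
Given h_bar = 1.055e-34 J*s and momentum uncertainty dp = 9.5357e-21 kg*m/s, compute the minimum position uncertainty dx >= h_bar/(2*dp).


dx = h_bar / (2 * dp)
= 1.055e-34 / (2 * 9.5357e-21)
= 1.055e-34 / 1.9071e-20
= 5.5318e-15 m

5.5318e-15


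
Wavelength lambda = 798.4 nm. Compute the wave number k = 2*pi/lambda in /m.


k = 2 * pi / lambda
= 6.2832 / (798.4e-9)
= 6.2832 / 7.9840e-07
= 7.8697e+06 /m

7.8697e+06


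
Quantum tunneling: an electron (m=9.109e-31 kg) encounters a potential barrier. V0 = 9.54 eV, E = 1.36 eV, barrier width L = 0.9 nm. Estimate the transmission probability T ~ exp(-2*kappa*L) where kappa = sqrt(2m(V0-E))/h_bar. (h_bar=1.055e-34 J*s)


V0 - E = 8.18 eV = 1.3104e-18 J
kappa = sqrt(2 * m * (V0-E)) / h_bar
= sqrt(2 * 9.109e-31 * 1.3104e-18) / 1.055e-34
= 1.4646e+10 /m
2*kappa*L = 2 * 1.4646e+10 * 0.9e-9
= 26.362
T = exp(-26.362) = 3.557380e-12

3.557380e-12


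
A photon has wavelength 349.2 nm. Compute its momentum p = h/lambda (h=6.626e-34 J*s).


p = h / lambda
= 6.626e-34 / (349.2e-9)
= 6.626e-34 / 3.4920e-07
= 1.8975e-27 kg*m/s

1.8975e-27


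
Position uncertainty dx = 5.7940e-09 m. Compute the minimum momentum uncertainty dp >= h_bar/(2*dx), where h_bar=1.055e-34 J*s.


dp = h_bar / (2 * dx)
= 1.055e-34 / (2 * 5.7940e-09)
= 1.055e-34 / 1.1588e-08
= 9.1042e-27 kg*m/s

9.1042e-27


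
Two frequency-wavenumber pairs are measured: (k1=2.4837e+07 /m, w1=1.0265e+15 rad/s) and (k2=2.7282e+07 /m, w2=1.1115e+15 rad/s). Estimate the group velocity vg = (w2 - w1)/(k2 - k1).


vg = (w2 - w1) / (k2 - k1)
= (1.1115e+15 - 1.0265e+15) / (2.7282e+07 - 2.4837e+07)
= 8.5000e+13 / 2.4450e+06
= 3.4765e+07 m/s

3.4765e+07


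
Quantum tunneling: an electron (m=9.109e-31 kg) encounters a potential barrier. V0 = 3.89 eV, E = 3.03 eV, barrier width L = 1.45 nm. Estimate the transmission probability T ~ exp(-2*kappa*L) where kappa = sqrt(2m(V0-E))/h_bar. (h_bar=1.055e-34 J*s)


V0 - E = 0.86 eV = 1.3777e-19 J
kappa = sqrt(2 * m * (V0-E)) / h_bar
= sqrt(2 * 9.109e-31 * 1.3777e-19) / 1.055e-34
= 4.7487e+09 /m
2*kappa*L = 2 * 4.7487e+09 * 1.45e-9
= 13.7713
T = exp(-13.7713) = 1.045155e-06

1.045155e-06


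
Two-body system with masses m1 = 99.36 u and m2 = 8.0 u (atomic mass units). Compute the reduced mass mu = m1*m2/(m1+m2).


mu = m1 * m2 / (m1 + m2)
= 99.36 * 8.0 / (99.36 + 8.0)
= 794.88 / 107.36
= 7.4039 u

7.4039


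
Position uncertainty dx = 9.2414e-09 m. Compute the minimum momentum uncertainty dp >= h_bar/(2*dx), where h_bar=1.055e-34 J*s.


dp = h_bar / (2 * dx)
= 1.055e-34 / (2 * 9.2414e-09)
= 1.055e-34 / 1.8483e-08
= 5.7080e-27 kg*m/s

5.7080e-27


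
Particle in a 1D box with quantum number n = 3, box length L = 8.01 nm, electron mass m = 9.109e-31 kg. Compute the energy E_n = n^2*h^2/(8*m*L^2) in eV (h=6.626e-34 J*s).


E = n^2 * h^2 / (8 * m * L^2)
= 3^2 * (6.626e-34)^2 / (8 * 9.109e-31 * (8.01e-9)^2)
= 9 * 4.3904e-67 / (8 * 9.109e-31 * 6.4160e-17)
= 8.4512e-21 J
= 0.0528 eV

0.0528


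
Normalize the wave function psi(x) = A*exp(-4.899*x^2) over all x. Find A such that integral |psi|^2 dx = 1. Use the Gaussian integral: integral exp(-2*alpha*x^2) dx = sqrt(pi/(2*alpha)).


integral |psi|^2 dx = A^2 * sqrt(pi/(2*alpha)) = 1
A^2 = sqrt(2*alpha/pi)
= sqrt(2 * 4.899 / pi)
= 1.766013
A = sqrt(1.766013)
= 1.3289

1.3289


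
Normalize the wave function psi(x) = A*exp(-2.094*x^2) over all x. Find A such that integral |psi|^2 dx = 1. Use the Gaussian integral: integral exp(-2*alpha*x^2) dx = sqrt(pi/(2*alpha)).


integral |psi|^2 dx = A^2 * sqrt(pi/(2*alpha)) = 1
A^2 = sqrt(2*alpha/pi)
= sqrt(2 * 2.094 / pi)
= 1.154592
A = sqrt(1.154592)
= 1.0745

1.0745


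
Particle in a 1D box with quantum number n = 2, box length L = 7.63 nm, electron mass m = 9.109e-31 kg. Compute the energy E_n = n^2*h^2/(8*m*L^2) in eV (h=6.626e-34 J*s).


E = n^2 * h^2 / (8 * m * L^2)
= 2^2 * (6.626e-34)^2 / (8 * 9.109e-31 * (7.63e-9)^2)
= 4 * 4.3904e-67 / (8 * 9.109e-31 * 5.8217e-17)
= 4.1395e-21 J
= 0.0258 eV

0.0258


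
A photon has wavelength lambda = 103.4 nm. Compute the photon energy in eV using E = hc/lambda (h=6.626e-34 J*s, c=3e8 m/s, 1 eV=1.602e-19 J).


E = hc / lambda
= (6.626e-34)(3e8) / (103.4e-9)
= 1.9878e-25 / 1.0340e-07
= 1.9224e-18 J
Converting to eV: 1.9224e-18 / 1.602e-19
= 12.0002 eV

12.0002


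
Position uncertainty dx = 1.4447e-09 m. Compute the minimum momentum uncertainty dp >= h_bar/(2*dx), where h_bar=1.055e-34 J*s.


dp = h_bar / (2 * dx)
= 1.055e-34 / (2 * 1.4447e-09)
= 1.055e-34 / 2.8894e-09
= 3.6513e-26 kg*m/s

3.6513e-26


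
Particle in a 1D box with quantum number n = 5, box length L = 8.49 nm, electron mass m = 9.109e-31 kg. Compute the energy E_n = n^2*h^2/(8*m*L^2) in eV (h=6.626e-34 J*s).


E = n^2 * h^2 / (8 * m * L^2)
= 5^2 * (6.626e-34)^2 / (8 * 9.109e-31 * (8.49e-9)^2)
= 25 * 4.3904e-67 / (8 * 9.109e-31 * 7.2080e-17)
= 2.0896e-20 J
= 0.1304 eV

0.1304


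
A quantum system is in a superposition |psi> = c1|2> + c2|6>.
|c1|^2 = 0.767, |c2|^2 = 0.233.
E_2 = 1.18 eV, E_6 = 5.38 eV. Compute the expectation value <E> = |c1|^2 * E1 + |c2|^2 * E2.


<E> = |c1|^2 * E1 + |c2|^2 * E2
= 0.767 * 1.18 + 0.233 * 5.38
= 0.9051 + 1.2535
= 2.1586 eV

2.1586


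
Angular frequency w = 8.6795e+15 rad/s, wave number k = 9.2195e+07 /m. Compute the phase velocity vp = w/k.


vp = w / k
= 8.6795e+15 / 9.2195e+07
= 9.4143e+07 m/s

9.4143e+07


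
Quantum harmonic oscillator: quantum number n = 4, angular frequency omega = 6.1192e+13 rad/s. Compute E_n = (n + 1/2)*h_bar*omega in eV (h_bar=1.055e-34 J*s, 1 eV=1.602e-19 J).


E = (n + 1/2) * h_bar * omega
= (4 + 0.5) * 1.055e-34 * 6.1192e+13
= 4.5 * 6.4558e-21
= 2.9051e-20 J
= 0.1813 eV

0.1813


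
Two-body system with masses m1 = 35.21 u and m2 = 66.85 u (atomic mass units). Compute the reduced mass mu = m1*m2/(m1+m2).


mu = m1 * m2 / (m1 + m2)
= 35.21 * 66.85 / (35.21 + 66.85)
= 2353.7885 / 102.06
= 23.0628 u

23.0628


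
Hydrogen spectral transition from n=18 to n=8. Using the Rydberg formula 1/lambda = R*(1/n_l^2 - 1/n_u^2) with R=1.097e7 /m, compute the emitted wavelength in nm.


1/lambda = R * (1/n_l^2 - 1/n_u^2)
= 1.097e7 * (1/8^2 - 1/18^2)
= 1.097e7 * (0.015625 - 0.003086)
= 1.097e7 * 0.012539
= 1.3755e+05 /m
lambda = 1 / 1.3755e+05 = 7270.1774 nm

7270.1774


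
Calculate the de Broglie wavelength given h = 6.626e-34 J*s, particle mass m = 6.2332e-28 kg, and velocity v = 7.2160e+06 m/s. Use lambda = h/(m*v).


lambda = h / (m * v)
= 6.626e-34 / (6.2332e-28 * 7.2160e+06)
= 6.626e-34 / 4.4979e-21
= 1.4731e-13 m

1.4731e-13


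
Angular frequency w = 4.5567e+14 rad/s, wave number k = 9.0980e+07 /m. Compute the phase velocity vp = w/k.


vp = w / k
= 4.5567e+14 / 9.0980e+07
= 5.0085e+06 m/s

5.0085e+06


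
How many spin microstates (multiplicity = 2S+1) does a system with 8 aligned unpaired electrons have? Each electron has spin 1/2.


Total spin S = N * (1/2) = 8 * 0.5 = 4.0
Spin multiplicity = 2S + 1
= 2 * 4.0 + 1
= 9

9


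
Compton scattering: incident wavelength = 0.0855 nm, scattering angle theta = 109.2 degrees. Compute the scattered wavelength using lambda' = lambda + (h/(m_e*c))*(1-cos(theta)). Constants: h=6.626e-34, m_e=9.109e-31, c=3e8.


Compton wavelength: h/(m_e*c) = 2.4247e-12 m
d_lambda = 2.4247e-12 * (1 - cos(109.2 deg))
= 2.4247e-12 * 1.328867
= 3.2221e-12 m = 0.003222 nm
lambda' = 0.0855 + 0.003222
= 0.088722 nm

0.088722


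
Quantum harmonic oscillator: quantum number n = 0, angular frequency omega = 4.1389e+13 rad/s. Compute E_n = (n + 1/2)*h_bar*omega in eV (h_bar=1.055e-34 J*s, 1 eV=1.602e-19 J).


E = (n + 1/2) * h_bar * omega
= (0 + 0.5) * 1.055e-34 * 4.1389e+13
= 0.5 * 4.3665e-21
= 2.1833e-21 J
= 0.0136 eV

0.0136


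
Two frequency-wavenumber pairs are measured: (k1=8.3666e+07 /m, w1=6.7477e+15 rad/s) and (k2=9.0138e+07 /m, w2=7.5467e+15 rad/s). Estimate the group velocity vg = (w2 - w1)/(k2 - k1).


vg = (w2 - w1) / (k2 - k1)
= (7.5467e+15 - 6.7477e+15) / (9.0138e+07 - 8.3666e+07)
= 7.9900e+14 / 6.4720e+06
= 1.2345e+08 m/s

1.2345e+08


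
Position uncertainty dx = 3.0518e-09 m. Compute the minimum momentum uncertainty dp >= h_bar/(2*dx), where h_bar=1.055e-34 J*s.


dp = h_bar / (2 * dx)
= 1.055e-34 / (2 * 3.0518e-09)
= 1.055e-34 / 6.1036e-09
= 1.7285e-26 kg*m/s

1.7285e-26


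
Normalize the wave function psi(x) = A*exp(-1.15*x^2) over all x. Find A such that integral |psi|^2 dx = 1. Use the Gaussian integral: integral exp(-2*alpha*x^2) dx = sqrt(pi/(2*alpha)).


integral |psi|^2 dx = A^2 * sqrt(pi/(2*alpha)) = 1
A^2 = sqrt(2*alpha/pi)
= sqrt(2 * 1.15 / pi)
= 0.855636
A = sqrt(0.855636)
= 0.925

0.925


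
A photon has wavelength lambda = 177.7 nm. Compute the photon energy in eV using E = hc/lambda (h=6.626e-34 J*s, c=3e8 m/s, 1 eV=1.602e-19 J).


E = hc / lambda
= (6.626e-34)(3e8) / (177.7e-9)
= 1.9878e-25 / 1.7770e-07
= 1.1186e-18 J
Converting to eV: 1.1186e-18 / 1.602e-19
= 6.9827 eV

6.9827


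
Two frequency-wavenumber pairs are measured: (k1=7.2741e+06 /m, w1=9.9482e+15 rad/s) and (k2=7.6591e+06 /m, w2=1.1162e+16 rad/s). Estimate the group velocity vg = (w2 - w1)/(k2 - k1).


vg = (w2 - w1) / (k2 - k1)
= (1.1162e+16 - 9.9482e+15) / (7.6591e+06 - 7.2741e+06)
= 1.2138e+15 / 3.8500e+05
= 3.1527e+09 m/s

3.1527e+09


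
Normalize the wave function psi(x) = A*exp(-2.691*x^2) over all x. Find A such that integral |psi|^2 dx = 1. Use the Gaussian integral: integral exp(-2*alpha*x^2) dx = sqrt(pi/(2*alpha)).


integral |psi|^2 dx = A^2 * sqrt(pi/(2*alpha)) = 1
A^2 = sqrt(2*alpha/pi)
= sqrt(2 * 2.691 / pi)
= 1.308871
A = sqrt(1.308871)
= 1.1441

1.1441


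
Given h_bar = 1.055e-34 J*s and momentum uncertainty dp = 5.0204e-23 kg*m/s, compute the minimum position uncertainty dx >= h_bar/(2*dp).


dx = h_bar / (2 * dp)
= 1.055e-34 / (2 * 5.0204e-23)
= 1.055e-34 / 1.0041e-22
= 1.0507e-12 m

1.0507e-12


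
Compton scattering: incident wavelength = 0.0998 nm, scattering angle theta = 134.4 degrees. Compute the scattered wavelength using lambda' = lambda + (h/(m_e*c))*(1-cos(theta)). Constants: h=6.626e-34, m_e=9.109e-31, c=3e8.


Compton wavelength: h/(m_e*c) = 2.4247e-12 m
d_lambda = 2.4247e-12 * (1 - cos(134.4 deg))
= 2.4247e-12 * 1.699663
= 4.1212e-12 m = 0.004121 nm
lambda' = 0.0998 + 0.004121
= 0.103921 nm

0.103921


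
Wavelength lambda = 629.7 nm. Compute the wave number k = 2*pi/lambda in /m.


k = 2 * pi / lambda
= 6.2832 / (629.7e-9)
= 6.2832 / 6.2970e-07
= 9.9781e+06 /m

9.9781e+06


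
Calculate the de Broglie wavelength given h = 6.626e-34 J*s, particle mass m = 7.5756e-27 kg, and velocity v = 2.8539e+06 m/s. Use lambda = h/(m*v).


lambda = h / (m * v)
= 6.626e-34 / (7.5756e-27 * 2.8539e+06)
= 6.626e-34 / 2.1620e-20
= 3.0648e-14 m

3.0648e-14


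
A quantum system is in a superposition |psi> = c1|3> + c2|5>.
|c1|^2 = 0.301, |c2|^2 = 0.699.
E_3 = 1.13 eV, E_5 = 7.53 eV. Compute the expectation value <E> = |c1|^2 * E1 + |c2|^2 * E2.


<E> = |c1|^2 * E1 + |c2|^2 * E2
= 0.301 * 1.13 + 0.699 * 7.53
= 0.3401 + 5.2635
= 5.6036 eV

5.6036


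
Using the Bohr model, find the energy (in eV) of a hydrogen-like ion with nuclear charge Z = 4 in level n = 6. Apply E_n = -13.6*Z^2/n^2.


E_n = -13.6 * Z^2 / n^2
= -13.6 * 4^2 / 6^2
= -13.6 * 16 / 36
= -6.0444 eV

-6.0444


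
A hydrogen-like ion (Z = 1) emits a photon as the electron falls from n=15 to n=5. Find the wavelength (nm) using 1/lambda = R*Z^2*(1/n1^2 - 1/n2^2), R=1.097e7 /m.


1/lambda = R * Z^2 * (1/n1^2 - 1/n2^2)
= 1.097e7 * 1^2 * (1/5^2 - 1/15^2)
= 1.097e7 * 1 * (0.04 - 0.004444)
= 3.9004e+05 /m
lambda = 1 / 3.9004e+05
= 2563.8104 nm

2563.8104


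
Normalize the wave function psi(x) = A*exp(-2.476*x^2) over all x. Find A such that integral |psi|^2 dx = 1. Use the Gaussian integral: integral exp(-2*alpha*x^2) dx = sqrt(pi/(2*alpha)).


integral |psi|^2 dx = A^2 * sqrt(pi/(2*alpha)) = 1
A^2 = sqrt(2*alpha/pi)
= sqrt(2 * 2.476 / pi)
= 1.255496
A = sqrt(1.255496)
= 1.1205

1.1205


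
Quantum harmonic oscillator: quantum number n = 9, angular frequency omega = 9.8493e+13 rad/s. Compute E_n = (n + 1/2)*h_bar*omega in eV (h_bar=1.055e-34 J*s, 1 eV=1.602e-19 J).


E = (n + 1/2) * h_bar * omega
= (9 + 0.5) * 1.055e-34 * 9.8493e+13
= 9.5 * 1.0391e-20
= 9.8715e-20 J
= 0.6162 eV

0.6162


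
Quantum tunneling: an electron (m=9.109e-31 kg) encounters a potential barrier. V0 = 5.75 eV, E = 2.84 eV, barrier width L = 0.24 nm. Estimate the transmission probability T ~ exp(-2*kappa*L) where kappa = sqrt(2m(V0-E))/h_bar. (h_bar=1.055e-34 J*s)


V0 - E = 2.91 eV = 4.6618e-19 J
kappa = sqrt(2 * m * (V0-E)) / h_bar
= sqrt(2 * 9.109e-31 * 4.6618e-19) / 1.055e-34
= 8.7353e+09 /m
2*kappa*L = 2 * 8.7353e+09 * 0.24e-9
= 4.1929
T = exp(-4.1929) = 1.510208e-02

1.510208e-02


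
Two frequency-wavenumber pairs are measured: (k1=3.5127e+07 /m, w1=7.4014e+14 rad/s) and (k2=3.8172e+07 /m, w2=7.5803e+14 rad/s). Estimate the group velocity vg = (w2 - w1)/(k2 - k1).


vg = (w2 - w1) / (k2 - k1)
= (7.5803e+14 - 7.4014e+14) / (3.8172e+07 - 3.5127e+07)
= 1.7890e+13 / 3.0450e+06
= 5.8752e+06 m/s

5.8752e+06


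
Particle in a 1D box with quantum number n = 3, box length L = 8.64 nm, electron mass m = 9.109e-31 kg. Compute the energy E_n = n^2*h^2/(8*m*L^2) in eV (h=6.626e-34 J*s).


E = n^2 * h^2 / (8 * m * L^2)
= 3^2 * (6.626e-34)^2 / (8 * 9.109e-31 * (8.64e-9)^2)
= 9 * 4.3904e-67 / (8 * 9.109e-31 * 7.4650e-17)
= 7.2637e-21 J
= 0.0453 eV

0.0453


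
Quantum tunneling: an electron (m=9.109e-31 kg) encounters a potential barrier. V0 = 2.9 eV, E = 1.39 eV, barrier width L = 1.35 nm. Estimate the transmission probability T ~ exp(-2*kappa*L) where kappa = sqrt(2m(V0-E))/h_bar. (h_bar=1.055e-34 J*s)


V0 - E = 1.51 eV = 2.4190e-19 J
kappa = sqrt(2 * m * (V0-E)) / h_bar
= sqrt(2 * 9.109e-31 * 2.4190e-19) / 1.055e-34
= 6.2924e+09 /m
2*kappa*L = 2 * 6.2924e+09 * 1.35e-9
= 16.9895
T = exp(-16.9895) = 4.183508e-08

4.183508e-08


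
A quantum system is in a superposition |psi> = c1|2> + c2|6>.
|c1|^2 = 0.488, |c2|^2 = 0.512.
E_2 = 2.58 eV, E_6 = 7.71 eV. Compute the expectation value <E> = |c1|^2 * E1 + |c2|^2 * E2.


<E> = |c1|^2 * E1 + |c2|^2 * E2
= 0.488 * 2.58 + 0.512 * 7.71
= 1.259 + 3.9475
= 5.2066 eV

5.2066


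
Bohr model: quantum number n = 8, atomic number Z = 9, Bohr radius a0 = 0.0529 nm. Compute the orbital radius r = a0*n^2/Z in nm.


r = a0 * n^2 / Z
= 0.0529 * 8^2 / 9
= 0.0529 * 64 / 9
= 0.3762 nm

0.3762


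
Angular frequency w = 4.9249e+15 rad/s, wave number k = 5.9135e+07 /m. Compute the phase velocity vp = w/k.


vp = w / k
= 4.9249e+15 / 5.9135e+07
= 8.3282e+07 m/s

8.3282e+07


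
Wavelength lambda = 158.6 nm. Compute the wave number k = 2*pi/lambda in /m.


k = 2 * pi / lambda
= 6.2832 / (158.6e-9)
= 6.2832 / 1.5860e-07
= 3.9617e+07 /m

3.9617e+07


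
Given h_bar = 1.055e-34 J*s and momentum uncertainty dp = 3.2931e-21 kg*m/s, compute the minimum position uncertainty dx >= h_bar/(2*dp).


dx = h_bar / (2 * dp)
= 1.055e-34 / (2 * 3.2931e-21)
= 1.055e-34 / 6.5862e-21
= 1.6018e-14 m

1.6018e-14


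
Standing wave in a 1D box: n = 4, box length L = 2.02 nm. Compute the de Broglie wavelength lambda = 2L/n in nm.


lambda = 2L / n
= 2 * 2.02 / 4
= 4.04 / 4
= 1.01 nm

1.01


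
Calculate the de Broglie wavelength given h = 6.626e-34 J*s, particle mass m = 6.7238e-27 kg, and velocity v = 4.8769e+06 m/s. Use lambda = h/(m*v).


lambda = h / (m * v)
= 6.626e-34 / (6.7238e-27 * 4.8769e+06)
= 6.626e-34 / 3.2791e-20
= 2.0207e-14 m

2.0207e-14


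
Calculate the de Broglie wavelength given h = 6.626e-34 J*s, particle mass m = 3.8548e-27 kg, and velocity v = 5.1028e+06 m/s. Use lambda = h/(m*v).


lambda = h / (m * v)
= 6.626e-34 / (3.8548e-27 * 5.1028e+06)
= 6.626e-34 / 1.9670e-20
= 3.3685e-14 m

3.3685e-14


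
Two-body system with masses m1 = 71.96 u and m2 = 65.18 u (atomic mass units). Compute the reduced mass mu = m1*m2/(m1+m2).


mu = m1 * m2 / (m1 + m2)
= 71.96 * 65.18 / (71.96 + 65.18)
= 4690.3528 / 137.14
= 34.2012 u

34.2012


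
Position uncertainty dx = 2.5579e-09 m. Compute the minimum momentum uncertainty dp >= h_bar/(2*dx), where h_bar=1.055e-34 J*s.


dp = h_bar / (2 * dx)
= 1.055e-34 / (2 * 2.5579e-09)
= 1.055e-34 / 5.1158e-09
= 2.0622e-26 kg*m/s

2.0622e-26


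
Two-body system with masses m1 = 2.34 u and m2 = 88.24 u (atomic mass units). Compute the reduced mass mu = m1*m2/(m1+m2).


mu = m1 * m2 / (m1 + m2)
= 2.34 * 88.24 / (2.34 + 88.24)
= 206.4816 / 90.58
= 2.2795 u

2.2795


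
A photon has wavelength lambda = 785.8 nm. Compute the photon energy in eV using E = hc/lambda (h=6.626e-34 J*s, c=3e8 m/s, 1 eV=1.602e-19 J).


E = hc / lambda
= (6.626e-34)(3e8) / (785.8e-9)
= 1.9878e-25 / 7.8580e-07
= 2.5297e-19 J
Converting to eV: 2.5297e-19 / 1.602e-19
= 1.5791 eV

1.5791


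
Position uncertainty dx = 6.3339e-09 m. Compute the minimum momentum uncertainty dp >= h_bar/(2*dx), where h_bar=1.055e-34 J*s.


dp = h_bar / (2 * dx)
= 1.055e-34 / (2 * 6.3339e-09)
= 1.055e-34 / 1.2668e-08
= 8.3282e-27 kg*m/s

8.3282e-27


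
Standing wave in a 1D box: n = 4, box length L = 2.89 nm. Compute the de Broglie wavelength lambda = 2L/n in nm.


lambda = 2L / n
= 2 * 2.89 / 4
= 5.78 / 4
= 1.445 nm

1.445


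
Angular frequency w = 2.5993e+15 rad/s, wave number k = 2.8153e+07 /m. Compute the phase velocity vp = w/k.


vp = w / k
= 2.5993e+15 / 2.8153e+07
= 9.2328e+07 m/s

9.2328e+07


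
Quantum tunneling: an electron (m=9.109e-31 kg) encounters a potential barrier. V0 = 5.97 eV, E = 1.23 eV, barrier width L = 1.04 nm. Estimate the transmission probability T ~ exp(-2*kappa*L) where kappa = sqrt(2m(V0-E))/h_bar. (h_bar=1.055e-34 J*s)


V0 - E = 4.74 eV = 7.5935e-19 J
kappa = sqrt(2 * m * (V0-E)) / h_bar
= sqrt(2 * 9.109e-31 * 7.5935e-19) / 1.055e-34
= 1.1149e+10 /m
2*kappa*L = 2 * 1.1149e+10 * 1.04e-9
= 23.189
T = exp(-23.189) = 8.494813e-11

8.494813e-11


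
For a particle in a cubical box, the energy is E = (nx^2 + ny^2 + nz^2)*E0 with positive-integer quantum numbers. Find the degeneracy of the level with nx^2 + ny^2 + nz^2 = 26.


Enumerate all (nx, ny, nz) with nx^2 + ny^2 + nz^2 = 26:
(1,3,4)
(1,4,3)
(3,1,4)
(3,4,1)
(4,1,3)
(4,3,1)
Total degeneracy = 6

6


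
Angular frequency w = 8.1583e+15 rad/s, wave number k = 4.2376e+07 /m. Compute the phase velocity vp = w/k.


vp = w / k
= 8.1583e+15 / 4.2376e+07
= 1.9252e+08 m/s

1.9252e+08


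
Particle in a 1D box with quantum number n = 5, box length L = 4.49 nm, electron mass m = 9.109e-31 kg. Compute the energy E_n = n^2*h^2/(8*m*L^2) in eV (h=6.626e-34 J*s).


E = n^2 * h^2 / (8 * m * L^2)
= 5^2 * (6.626e-34)^2 / (8 * 9.109e-31 * (4.49e-9)^2)
= 25 * 4.3904e-67 / (8 * 9.109e-31 * 2.0160e-17)
= 7.4712e-20 J
= 0.4664 eV

0.4664


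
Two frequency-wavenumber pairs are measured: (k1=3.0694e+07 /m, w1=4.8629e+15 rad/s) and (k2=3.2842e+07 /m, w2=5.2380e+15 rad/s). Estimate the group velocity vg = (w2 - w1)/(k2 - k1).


vg = (w2 - w1) / (k2 - k1)
= (5.2380e+15 - 4.8629e+15) / (3.2842e+07 - 3.0694e+07)
= 3.7510e+14 / 2.1480e+06
= 1.7463e+08 m/s

1.7463e+08


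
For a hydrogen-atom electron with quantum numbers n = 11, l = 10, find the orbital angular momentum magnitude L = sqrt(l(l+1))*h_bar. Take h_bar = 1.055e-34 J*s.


L = sqrt(l*(l+1)) * h_bar
= sqrt(10 * 11) * 1.055e-34
= sqrt(110) * 1.055e-34
= 10.4881 * 1.055e-34
= 1.1065e-33 J*s

1.1065e-33


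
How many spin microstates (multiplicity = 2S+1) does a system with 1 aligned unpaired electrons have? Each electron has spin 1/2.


Total spin S = N * (1/2) = 1 * 0.5 = 0.5
Spin multiplicity = 2S + 1
= 2 * 0.5 + 1
= 2

2


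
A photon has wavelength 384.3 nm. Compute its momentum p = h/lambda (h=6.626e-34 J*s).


p = h / lambda
= 6.626e-34 / (384.3e-9)
= 6.626e-34 / 3.8430e-07
= 1.7242e-27 kg*m/s

1.7242e-27


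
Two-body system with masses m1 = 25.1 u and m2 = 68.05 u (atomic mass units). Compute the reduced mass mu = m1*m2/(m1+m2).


mu = m1 * m2 / (m1 + m2)
= 25.1 * 68.05 / (25.1 + 68.05)
= 1708.055 / 93.15
= 18.3366 u

18.3366


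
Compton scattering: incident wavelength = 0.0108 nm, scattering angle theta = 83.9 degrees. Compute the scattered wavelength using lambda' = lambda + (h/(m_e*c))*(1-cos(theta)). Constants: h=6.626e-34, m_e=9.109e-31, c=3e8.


Compton wavelength: h/(m_e*c) = 2.4247e-12 m
d_lambda = 2.4247e-12 * (1 - cos(83.9 deg))
= 2.4247e-12 * 0.893736
= 2.1670e-12 m = 0.002167 nm
lambda' = 0.0108 + 0.002167
= 0.012967 nm

0.012967


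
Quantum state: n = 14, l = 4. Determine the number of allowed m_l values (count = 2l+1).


m_l ranges from -l to +l in integer steps
So m_l goes from -4 to +4
Count = 2l + 1 = 2*4 + 1
= 9

9


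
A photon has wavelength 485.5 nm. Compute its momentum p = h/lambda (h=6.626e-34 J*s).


p = h / lambda
= 6.626e-34 / (485.5e-9)
= 6.626e-34 / 4.8550e-07
= 1.3648e-27 kg*m/s

1.3648e-27


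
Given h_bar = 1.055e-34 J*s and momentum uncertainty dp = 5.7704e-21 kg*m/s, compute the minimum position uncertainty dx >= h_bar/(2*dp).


dx = h_bar / (2 * dp)
= 1.055e-34 / (2 * 5.7704e-21)
= 1.055e-34 / 1.1541e-20
= 9.1415e-15 m

9.1415e-15


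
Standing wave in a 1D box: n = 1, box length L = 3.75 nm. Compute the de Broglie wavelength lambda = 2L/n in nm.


lambda = 2L / n
= 2 * 3.75 / 1
= 7.5 / 1
= 7.5 nm

7.5


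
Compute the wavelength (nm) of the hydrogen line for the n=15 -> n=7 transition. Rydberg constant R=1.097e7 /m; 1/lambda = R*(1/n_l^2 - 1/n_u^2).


1/lambda = R * (1/n_l^2 - 1/n_u^2)
= 1.097e7 * (1/7^2 - 1/15^2)
= 1.097e7 * (0.020408 - 0.004444)
= 1.097e7 * 0.015964
= 1.7512e+05 /m
lambda = 1 / 1.7512e+05 = 5710.305 nm

5710.305


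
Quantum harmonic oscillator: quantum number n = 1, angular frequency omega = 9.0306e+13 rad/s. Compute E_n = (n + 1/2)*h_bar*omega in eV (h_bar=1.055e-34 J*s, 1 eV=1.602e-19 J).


E = (n + 1/2) * h_bar * omega
= (1 + 0.5) * 1.055e-34 * 9.0306e+13
= 1.5 * 9.5273e-21
= 1.4291e-20 J
= 0.0892 eV

0.0892


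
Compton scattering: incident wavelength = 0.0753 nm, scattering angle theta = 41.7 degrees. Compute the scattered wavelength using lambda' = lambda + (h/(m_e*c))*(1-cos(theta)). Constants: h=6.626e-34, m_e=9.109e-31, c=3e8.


Compton wavelength: h/(m_e*c) = 2.4247e-12 m
d_lambda = 2.4247e-12 * (1 - cos(41.7 deg))
= 2.4247e-12 * 0.253362
= 6.1433e-13 m = 0.000614 nm
lambda' = 0.0753 + 0.000614
= 0.075914 nm

0.075914


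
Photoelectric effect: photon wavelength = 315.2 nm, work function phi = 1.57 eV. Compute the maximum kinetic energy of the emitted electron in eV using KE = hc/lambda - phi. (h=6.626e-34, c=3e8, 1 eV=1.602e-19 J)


E_photon = hc / lambda
= (6.626e-34)(3e8) / (315.2e-9)
= 6.3065e-19 J
= 3.9366 eV
KE = E_photon - phi
= 3.9366 - 1.57
= 2.3666 eV

2.3666


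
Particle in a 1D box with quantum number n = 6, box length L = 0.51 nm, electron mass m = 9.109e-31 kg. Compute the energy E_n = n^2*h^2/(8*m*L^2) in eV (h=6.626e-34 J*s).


E = n^2 * h^2 / (8 * m * L^2)
= 6^2 * (6.626e-34)^2 / (8 * 9.109e-31 * (0.51e-9)^2)
= 36 * 4.3904e-67 / (8 * 9.109e-31 * 2.6010e-19)
= 8.3388e-18 J
= 52.0525 eV

52.0525


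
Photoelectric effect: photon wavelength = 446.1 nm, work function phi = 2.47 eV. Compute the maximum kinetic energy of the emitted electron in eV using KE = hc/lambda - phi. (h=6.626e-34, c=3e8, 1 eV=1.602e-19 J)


E_photon = hc / lambda
= (6.626e-34)(3e8) / (446.1e-9)
= 4.4560e-19 J
= 2.7815 eV
KE = E_photon - phi
= 2.7815 - 2.47
= 0.3115 eV

0.3115


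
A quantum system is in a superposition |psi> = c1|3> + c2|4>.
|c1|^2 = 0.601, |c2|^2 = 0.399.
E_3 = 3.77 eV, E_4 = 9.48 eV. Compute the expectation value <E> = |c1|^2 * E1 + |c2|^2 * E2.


<E> = |c1|^2 * E1 + |c2|^2 * E2
= 0.601 * 3.77 + 0.399 * 9.48
= 2.2658 + 3.7825
= 6.0483 eV

6.0483


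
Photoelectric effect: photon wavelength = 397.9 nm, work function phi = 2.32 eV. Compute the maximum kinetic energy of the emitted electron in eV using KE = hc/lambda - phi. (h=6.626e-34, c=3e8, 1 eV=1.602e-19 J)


E_photon = hc / lambda
= (6.626e-34)(3e8) / (397.9e-9)
= 4.9957e-19 J
= 3.1184 eV
KE = E_photon - phi
= 3.1184 - 2.32
= 0.7984 eV

0.7984


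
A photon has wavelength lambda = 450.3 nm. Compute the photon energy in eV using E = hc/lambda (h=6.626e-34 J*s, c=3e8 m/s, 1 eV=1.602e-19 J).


E = hc / lambda
= (6.626e-34)(3e8) / (450.3e-9)
= 1.9878e-25 / 4.5030e-07
= 4.4144e-19 J
Converting to eV: 4.4144e-19 / 1.602e-19
= 2.7555 eV

2.7555


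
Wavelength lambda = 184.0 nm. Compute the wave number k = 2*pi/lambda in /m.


k = 2 * pi / lambda
= 6.2832 / (184.0e-9)
= 6.2832 / 1.8400e-07
= 3.4148e+07 /m

3.4148e+07


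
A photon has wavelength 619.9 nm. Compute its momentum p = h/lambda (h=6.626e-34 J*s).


p = h / lambda
= 6.626e-34 / (619.9e-9)
= 6.626e-34 / 6.1990e-07
= 1.0689e-27 kg*m/s

1.0689e-27


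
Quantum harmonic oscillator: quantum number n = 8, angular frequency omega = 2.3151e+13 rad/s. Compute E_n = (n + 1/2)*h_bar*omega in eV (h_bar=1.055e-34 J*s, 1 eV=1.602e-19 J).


E = (n + 1/2) * h_bar * omega
= (8 + 0.5) * 1.055e-34 * 2.3151e+13
= 8.5 * 2.4424e-21
= 2.0761e-20 J
= 0.1296 eV

0.1296


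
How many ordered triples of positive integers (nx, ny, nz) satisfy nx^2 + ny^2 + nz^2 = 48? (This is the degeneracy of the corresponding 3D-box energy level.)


Enumerate all (nx, ny, nz) with nx^2 + ny^2 + nz^2 = 48:
(4,4,4)
Total degeneracy = 1

1


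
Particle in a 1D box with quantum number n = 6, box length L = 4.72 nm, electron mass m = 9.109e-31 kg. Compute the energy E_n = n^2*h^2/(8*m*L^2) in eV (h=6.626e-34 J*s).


E = n^2 * h^2 / (8 * m * L^2)
= 6^2 * (6.626e-34)^2 / (8 * 9.109e-31 * (4.72e-9)^2)
= 36 * 4.3904e-67 / (8 * 9.109e-31 * 2.2278e-17)
= 9.7356e-20 J
= 0.6077 eV

0.6077


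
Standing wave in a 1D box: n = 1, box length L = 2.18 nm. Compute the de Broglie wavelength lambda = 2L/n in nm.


lambda = 2L / n
= 2 * 2.18 / 1
= 4.36 / 1
= 4.36 nm

4.36


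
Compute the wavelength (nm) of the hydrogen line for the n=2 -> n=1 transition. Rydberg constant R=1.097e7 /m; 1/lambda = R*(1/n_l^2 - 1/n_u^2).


1/lambda = R * (1/n_l^2 - 1/n_u^2)
= 1.097e7 * (1/1^2 - 1/2^2)
= 1.097e7 * (1.0 - 0.25)
= 1.097e7 * 0.75
= 8.2275e+06 /m
lambda = 1 / 8.2275e+06 = 121.5436 nm

121.5436


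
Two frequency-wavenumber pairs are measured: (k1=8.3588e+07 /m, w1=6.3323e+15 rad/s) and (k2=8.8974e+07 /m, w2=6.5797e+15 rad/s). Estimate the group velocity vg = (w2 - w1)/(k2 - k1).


vg = (w2 - w1) / (k2 - k1)
= (6.5797e+15 - 6.3323e+15) / (8.8974e+07 - 8.3588e+07)
= 2.4740e+14 / 5.3860e+06
= 4.5934e+07 m/s

4.5934e+07


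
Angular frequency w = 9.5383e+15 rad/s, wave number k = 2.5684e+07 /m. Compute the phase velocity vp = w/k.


vp = w / k
= 9.5383e+15 / 2.5684e+07
= 3.7137e+08 m/s

3.7137e+08


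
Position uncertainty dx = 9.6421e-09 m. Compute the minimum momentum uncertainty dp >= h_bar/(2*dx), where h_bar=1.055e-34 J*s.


dp = h_bar / (2 * dx)
= 1.055e-34 / (2 * 9.6421e-09)
= 1.055e-34 / 1.9284e-08
= 5.4708e-27 kg*m/s

5.4708e-27


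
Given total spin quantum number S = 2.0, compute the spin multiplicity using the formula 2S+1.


Spin multiplicity = 2S + 1
= 2 * 2.0 + 1
= 4.0 + 1
= 5

5


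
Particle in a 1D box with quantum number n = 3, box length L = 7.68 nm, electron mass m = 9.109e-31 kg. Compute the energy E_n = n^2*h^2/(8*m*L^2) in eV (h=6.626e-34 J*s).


E = n^2 * h^2 / (8 * m * L^2)
= 3^2 * (6.626e-34)^2 / (8 * 9.109e-31 * (7.68e-9)^2)
= 9 * 4.3904e-67 / (8 * 9.109e-31 * 5.8982e-17)
= 9.1931e-21 J
= 0.0574 eV

0.0574


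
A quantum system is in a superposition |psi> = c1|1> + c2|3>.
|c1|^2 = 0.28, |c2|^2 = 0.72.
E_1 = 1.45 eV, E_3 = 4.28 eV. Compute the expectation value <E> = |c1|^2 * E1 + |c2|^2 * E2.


<E> = |c1|^2 * E1 + |c2|^2 * E2
= 0.28 * 1.45 + 0.72 * 4.28
= 0.406 + 3.0816
= 3.4876 eV

3.4876


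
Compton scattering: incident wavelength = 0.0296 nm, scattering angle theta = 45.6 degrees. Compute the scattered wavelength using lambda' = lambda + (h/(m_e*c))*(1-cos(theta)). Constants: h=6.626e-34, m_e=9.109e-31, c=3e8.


Compton wavelength: h/(m_e*c) = 2.4247e-12 m
d_lambda = 2.4247e-12 * (1 - cos(45.6 deg))
= 2.4247e-12 * 0.300337
= 7.2823e-13 m = 0.000728 nm
lambda' = 0.0296 + 0.000728
= 0.030328 nm

0.030328


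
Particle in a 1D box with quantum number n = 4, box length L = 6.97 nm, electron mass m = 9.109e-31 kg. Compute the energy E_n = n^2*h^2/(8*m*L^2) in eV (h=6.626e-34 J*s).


E = n^2 * h^2 / (8 * m * L^2)
= 4^2 * (6.626e-34)^2 / (8 * 9.109e-31 * (6.97e-9)^2)
= 16 * 4.3904e-67 / (8 * 9.109e-31 * 4.8581e-17)
= 1.9843e-20 J
= 0.1239 eV

0.1239


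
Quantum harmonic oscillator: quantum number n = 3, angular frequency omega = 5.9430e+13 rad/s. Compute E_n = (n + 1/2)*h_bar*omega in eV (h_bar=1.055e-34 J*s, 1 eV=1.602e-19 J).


E = (n + 1/2) * h_bar * omega
= (3 + 0.5) * 1.055e-34 * 5.9430e+13
= 3.5 * 6.2699e-21
= 2.1945e-20 J
= 0.137 eV

0.137


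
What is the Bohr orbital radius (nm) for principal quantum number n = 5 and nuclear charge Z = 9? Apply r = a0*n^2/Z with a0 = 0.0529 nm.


r = a0 * n^2 / Z
= 0.0529 * 5^2 / 9
= 0.0529 * 25 / 9
= 0.1469 nm

0.1469


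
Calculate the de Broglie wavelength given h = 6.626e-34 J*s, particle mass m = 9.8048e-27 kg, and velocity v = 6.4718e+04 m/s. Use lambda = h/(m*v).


lambda = h / (m * v)
= 6.626e-34 / (9.8048e-27 * 6.4718e+04)
= 6.626e-34 / 6.3455e-22
= 1.0442e-12 m

1.0442e-12


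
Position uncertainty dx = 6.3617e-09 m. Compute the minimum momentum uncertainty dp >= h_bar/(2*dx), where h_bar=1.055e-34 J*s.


dp = h_bar / (2 * dx)
= 1.055e-34 / (2 * 6.3617e-09)
= 1.055e-34 / 1.2723e-08
= 8.2918e-27 kg*m/s

8.2918e-27


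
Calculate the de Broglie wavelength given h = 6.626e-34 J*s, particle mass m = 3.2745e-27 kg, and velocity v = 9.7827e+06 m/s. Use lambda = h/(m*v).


lambda = h / (m * v)
= 6.626e-34 / (3.2745e-27 * 9.7827e+06)
= 6.626e-34 / 3.2033e-20
= 2.0685e-14 m

2.0685e-14


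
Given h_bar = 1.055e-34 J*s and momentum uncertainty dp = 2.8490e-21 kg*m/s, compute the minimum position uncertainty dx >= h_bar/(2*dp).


dx = h_bar / (2 * dp)
= 1.055e-34 / (2 * 2.8490e-21)
= 1.055e-34 / 5.6980e-21
= 1.8515e-14 m

1.8515e-14


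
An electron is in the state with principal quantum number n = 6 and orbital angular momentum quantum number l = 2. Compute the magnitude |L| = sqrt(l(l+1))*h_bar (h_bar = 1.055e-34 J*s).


L = sqrt(l*(l+1)) * h_bar
= sqrt(2 * 3) * 1.055e-34
= sqrt(6) * 1.055e-34
= 2.4495 * 1.055e-34
= 2.5842e-34 J*s

2.5842e-34


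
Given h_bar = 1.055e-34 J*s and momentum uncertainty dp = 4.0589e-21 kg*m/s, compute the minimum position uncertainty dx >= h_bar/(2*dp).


dx = h_bar / (2 * dp)
= 1.055e-34 / (2 * 4.0589e-21)
= 1.055e-34 / 8.1178e-21
= 1.2996e-14 m

1.2996e-14


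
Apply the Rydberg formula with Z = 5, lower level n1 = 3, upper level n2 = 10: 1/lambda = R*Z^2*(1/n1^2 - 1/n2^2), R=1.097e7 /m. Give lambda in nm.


1/lambda = R * Z^2 * (1/n1^2 - 1/n2^2)
= 1.097e7 * 5^2 * (1/3^2 - 1/10^2)
= 1.097e7 * 25 * (0.111111 - 0.01)
= 2.7730e+07 /m
lambda = 1 / 2.7730e+07
= 36.0624 nm

36.0624


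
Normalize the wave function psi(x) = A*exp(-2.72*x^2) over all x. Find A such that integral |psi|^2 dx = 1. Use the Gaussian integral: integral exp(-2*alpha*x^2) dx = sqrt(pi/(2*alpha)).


integral |psi|^2 dx = A^2 * sqrt(pi/(2*alpha)) = 1
A^2 = sqrt(2*alpha/pi)
= sqrt(2 * 2.72 / pi)
= 1.315905
A = sqrt(1.315905)
= 1.1471

1.1471


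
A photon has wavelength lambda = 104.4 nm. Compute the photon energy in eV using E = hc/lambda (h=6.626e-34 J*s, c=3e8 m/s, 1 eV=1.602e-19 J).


E = hc / lambda
= (6.626e-34)(3e8) / (104.4e-9)
= 1.9878e-25 / 1.0440e-07
= 1.9040e-18 J
Converting to eV: 1.9040e-18 / 1.602e-19
= 11.8853 eV

11.8853


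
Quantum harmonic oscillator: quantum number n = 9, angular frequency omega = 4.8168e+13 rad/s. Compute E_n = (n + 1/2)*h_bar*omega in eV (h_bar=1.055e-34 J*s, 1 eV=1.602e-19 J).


E = (n + 1/2) * h_bar * omega
= (9 + 0.5) * 1.055e-34 * 4.8168e+13
= 9.5 * 5.0817e-21
= 4.8276e-20 J
= 0.3014 eV

0.3014


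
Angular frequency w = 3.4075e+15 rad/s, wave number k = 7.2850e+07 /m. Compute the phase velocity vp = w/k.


vp = w / k
= 3.4075e+15 / 7.2850e+07
= 4.6774e+07 m/s

4.6774e+07


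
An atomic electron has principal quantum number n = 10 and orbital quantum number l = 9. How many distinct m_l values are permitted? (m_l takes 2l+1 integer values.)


m_l ranges from -l to +l in integer steps
So m_l goes from -9 to +9
Count = 2l + 1 = 2*9 + 1
= 19

19


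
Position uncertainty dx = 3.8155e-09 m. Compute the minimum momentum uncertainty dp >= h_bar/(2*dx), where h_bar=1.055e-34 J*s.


dp = h_bar / (2 * dx)
= 1.055e-34 / (2 * 3.8155e-09)
= 1.055e-34 / 7.6310e-09
= 1.3825e-26 kg*m/s

1.3825e-26
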